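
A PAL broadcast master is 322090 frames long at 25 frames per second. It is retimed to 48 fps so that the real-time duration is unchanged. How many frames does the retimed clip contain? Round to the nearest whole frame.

618413 frames

Frames at target rate = 322090 × (48) / (25) = 3092064/5 ≈ 618412.800.
Nearest whole frame: 618413.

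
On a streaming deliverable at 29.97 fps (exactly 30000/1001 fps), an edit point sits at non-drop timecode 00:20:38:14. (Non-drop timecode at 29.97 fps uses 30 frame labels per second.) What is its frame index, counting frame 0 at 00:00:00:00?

Total seconds to the label: (0 × 3600 + 20 × 60 + 38) = 1238.
Frame index = 1238 × 30 + 14 = 37154.

frame 37154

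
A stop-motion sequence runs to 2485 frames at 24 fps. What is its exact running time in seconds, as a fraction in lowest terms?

Running time = 2485 ÷ (24) = 2485 × 1/24 = 2485/24 s.

2485/24 seconds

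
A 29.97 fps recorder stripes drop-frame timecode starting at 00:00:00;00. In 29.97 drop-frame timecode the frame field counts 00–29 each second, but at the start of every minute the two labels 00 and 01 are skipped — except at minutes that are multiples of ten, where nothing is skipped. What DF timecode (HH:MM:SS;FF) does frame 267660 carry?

02:28:50;28

Each 10-minute DF block holds 10 × 60 × 30 − 9 × 2 = 17982 frames. 267660 ÷ 17982 → 14 full blocks, remainder 15912.
Within the partial block the first minute is 1800 frames and each further minute 1798, so 8 further minute boundaries passed. Total skipped labels = 18 × 14 + 2 × 8 = 268.
Non-drop label index = 267660 + 268 = 267928; at 30 labels/s that is 02:28:50:28, i.e. DF 02:28:50;28.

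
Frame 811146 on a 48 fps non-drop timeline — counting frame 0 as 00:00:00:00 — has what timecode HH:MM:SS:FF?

811146 ÷ 48 = 16898 full seconds, remainder 42 frames.
16898 s = 4 h 41 min 38 s.
Timecode: 04:41:38:42.

04:41:38:42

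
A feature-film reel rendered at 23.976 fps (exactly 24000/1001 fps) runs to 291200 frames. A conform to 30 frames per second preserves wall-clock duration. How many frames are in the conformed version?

364364 frames

Target frames = source frames × (target rate / source rate) = 291200 × (30)/(24000/1001) = 291200 × 1001/800 = 364364.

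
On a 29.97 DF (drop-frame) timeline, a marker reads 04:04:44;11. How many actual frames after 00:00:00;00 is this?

As if non-drop at 30 labels/s: (4 × 3600 + 4 × 60 + 44) × 30 + 11 = 440531.
Minute boundaries passed: 244; those not divisible by 10: 244 − 24 = 220; dropped labels = 2 × 220 = 440.
Actual frame index = 440531 − 440 = 440091.

440091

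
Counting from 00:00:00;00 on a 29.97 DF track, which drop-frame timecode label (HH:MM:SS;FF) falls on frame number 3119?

Each 10-minute DF block holds 10 × 60 × 30 − 9 × 2 = 17982 frames. 3119 ÷ 17982 → 0 full blocks, remainder 3119.
Within the partial block the first minute is 1800 frames and each further minute 1798, so 1 further minute boundary passed. Total skipped labels = 18 × 0 + 2 × 1 = 2.
Non-drop label index = 3119 + 2 = 3121; at 30 labels/s that is 00:01:44:01, i.e. DF 00:01:44;01.

00:01:44;01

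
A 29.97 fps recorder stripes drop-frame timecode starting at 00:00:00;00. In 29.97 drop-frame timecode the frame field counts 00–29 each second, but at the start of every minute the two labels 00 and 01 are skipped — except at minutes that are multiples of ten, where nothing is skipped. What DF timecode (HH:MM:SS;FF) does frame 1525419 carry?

14:08:18;07

Ten DF minutes hold 17982 frames, so frame 1525419 lies in block 84 (frames 1510488–1528469) with 14931 frames into that block.
The block's first minute is 1800 frames and the rest 1798 each; 14931 frames reaches minute 8, so 84 × 18 + 8 × 2 = 1528 labels have been skipped so far.
Adding those back, label number 1525419 + 1528 = 1526947 at 30 labels/s is 50898 s + 7 f = 14 h 8 min 18 s frame 7, i.e. 14:08:18;07.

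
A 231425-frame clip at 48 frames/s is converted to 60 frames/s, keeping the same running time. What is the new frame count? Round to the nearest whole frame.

Frames at target rate = 231425 × (60) / (48) = 1157125/4 ≈ 289281.250.
Nearest whole frame: 289281.

289281 frames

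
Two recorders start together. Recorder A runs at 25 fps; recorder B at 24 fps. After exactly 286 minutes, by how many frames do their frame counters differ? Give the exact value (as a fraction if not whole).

17160 frames

286 min = 17160 s.
A emits 25 × 17160 = 429000 frames; B emits 24 × 17160 = 411840.
Difference = 17160 frames; B is behind A.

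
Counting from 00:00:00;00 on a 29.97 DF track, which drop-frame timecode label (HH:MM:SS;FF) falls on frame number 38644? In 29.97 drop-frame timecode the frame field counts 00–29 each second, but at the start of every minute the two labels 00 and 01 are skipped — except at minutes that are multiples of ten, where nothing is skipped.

Each 10-minute DF block holds 10 × 60 × 30 − 9 × 2 = 17982 frames. 38644 ÷ 17982 → 2 full blocks, remainder 2680.
Within the partial block the first minute is 1800 frames and each further minute 1798, so 1 further minute boundary passed. Total skipped labels = 18 × 2 + 2 × 1 = 38.
Non-drop label index = 38644 + 38 = 38682; at 30 labels/s that is 00:21:29:12, i.e. DF 00:21:29;12.

00:21:29;12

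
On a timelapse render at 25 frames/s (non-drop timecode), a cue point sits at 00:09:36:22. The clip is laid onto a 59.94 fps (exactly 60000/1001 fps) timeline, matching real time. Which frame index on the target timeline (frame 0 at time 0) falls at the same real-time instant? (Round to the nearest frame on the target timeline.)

Source frame index: (0×3600 + 9×60 + 36) × 25 + 22 = 14422.
Real time: 14422 / (25) = 14422/25 s.
Target frame: (14422/25) × (60000/1001) = 34612800/1001 ≈ 34578.222 → 34578.

frame 34578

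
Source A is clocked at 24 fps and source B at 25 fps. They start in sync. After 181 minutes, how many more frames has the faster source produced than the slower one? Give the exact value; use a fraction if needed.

181 min = 10860 s.
A emits 24 × 10860 = 260640 frames; B emits 25 × 10860 = 271500.
Difference = 10860 frames; B is ahead of A.

10860 frames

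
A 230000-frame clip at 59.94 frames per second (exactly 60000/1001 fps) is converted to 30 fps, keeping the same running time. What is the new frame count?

Target frames = source frames × (target rate / source rate) = 230000 × (30)/(60000/1001) = 230000 × 1001/2000 = 115115.

115115 frames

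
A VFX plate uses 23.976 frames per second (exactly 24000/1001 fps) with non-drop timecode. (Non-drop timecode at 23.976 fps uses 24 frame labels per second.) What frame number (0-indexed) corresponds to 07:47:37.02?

673370

Total seconds to the label: (7 × 3600 + 47 × 60 + 37) = 28057.
Frame index = 28057 × 24 + 2 = 673370.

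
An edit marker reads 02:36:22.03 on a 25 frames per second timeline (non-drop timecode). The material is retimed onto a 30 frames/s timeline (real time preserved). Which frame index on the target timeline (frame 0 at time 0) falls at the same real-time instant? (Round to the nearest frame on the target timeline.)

frame 281464

Source frame index: (2×3600 + 36×60 + 22) × 25 + 3 = 234553.
Real time: 234553 / (25) = 234553/25 s.
Target frame: (234553/25) × (30) = 1407318/5 ≈ 281463.600 → 281464.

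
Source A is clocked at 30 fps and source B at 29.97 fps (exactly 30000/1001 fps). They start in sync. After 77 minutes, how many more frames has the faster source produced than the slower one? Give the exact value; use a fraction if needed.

77 min = 4620 s.
A emits 30 × 4620 = 138600 frames; B emits 30000/1001 × 4620 = 1800000/13.
Difference = 1800/13 frames (≈ 138.4615); B is behind A.

1800/13 frames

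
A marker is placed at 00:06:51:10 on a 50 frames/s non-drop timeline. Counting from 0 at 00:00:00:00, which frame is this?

Total seconds to the label: (0 × 3600 + 6 × 60 + 51) = 411.
Frame index = 411 × 50 + 10 = 20560.

frame 20560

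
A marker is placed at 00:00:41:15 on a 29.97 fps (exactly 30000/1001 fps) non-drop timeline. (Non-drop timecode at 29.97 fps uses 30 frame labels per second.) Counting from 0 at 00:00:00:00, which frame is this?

Total seconds to the label: (0 × 3600 + 0 × 60 + 41) = 41.
Frame index = 41 × 30 + 15 = 1245.

1245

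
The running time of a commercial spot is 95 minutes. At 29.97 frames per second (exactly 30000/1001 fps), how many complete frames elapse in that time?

95 min = 5700 s.
Frames = 5700 × 30000/1001 = 171000000/1001 ≈ 170829.1708.
Complete frames: 170829.

170829 frames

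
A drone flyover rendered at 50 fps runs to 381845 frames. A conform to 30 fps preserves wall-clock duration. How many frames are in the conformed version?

229107 frames

Target frames = source frames × (target rate / source rate) = 381845 × (30)/(50) = 381845 × 3/5 = 229107.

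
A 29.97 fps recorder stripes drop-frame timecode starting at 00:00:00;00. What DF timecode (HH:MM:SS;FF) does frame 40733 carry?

Each 10-minute DF block holds 10 × 60 × 30 − 9 × 2 = 17982 frames. 40733 ÷ 17982 → 2 full blocks, remainder 4769.
Within the partial block the first minute is 1800 frames and each further minute 1798, so 2 further minute boundaries passed. Total skipped labels = 18 × 2 + 2 × 2 = 40.
Non-drop label index = 40733 + 40 = 40773; at 30 labels/s that is 00:22:39:03, i.e. DF 00:22:39;03.

00:22:39;03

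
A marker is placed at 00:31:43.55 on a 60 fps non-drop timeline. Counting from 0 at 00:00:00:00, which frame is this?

Total seconds to the label: (0 × 3600 + 31 × 60 + 43) = 1903.
Frame index = 1903 × 60 + 55 = 114235.

114235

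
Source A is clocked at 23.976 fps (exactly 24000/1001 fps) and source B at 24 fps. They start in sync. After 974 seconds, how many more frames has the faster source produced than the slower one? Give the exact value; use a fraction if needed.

A emits 24000/1001 × 974 = 23376000/1001 frames; B emits 24 × 974 = 23376.
Difference = 23376/1001 frames (≈ 23.3526); B is ahead of A.

23376/1001 frames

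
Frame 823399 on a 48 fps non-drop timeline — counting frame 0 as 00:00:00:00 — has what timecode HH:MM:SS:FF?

823399 ÷ 48 = 17154 full seconds, remainder 7 frames.
17154 s = 4 h 45 min 54 s.
Timecode: 04:45:54:07.

04:45:54:07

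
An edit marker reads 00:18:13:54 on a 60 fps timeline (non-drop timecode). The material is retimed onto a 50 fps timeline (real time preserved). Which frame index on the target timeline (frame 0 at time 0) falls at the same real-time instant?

Source frame index: (0×3600 + 18×60 + 13) × 60 + 54 = 65634.
Real time: 65634 / (60) = 10939/10 s.
Target frame: (10939/10) × (50) = 54695.

frame 54695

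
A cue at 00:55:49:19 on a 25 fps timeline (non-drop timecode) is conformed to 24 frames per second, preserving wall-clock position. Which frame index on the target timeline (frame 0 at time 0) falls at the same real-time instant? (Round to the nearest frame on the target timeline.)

frame 80394

Source frame index: (0×3600 + 55×60 + 49) × 25 + 19 = 83744.
Real time: 83744 / (25) = 83744/25 s.
Target frame: (83744/25) × (24) = 2009856/25 ≈ 80394.240 → 80394.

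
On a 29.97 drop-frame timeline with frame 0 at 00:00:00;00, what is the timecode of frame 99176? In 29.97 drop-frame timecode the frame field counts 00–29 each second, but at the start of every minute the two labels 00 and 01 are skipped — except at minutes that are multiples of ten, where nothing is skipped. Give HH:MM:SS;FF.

Ten DF minutes hold 17982 frames, so frame 99176 lies in block 5 (frames 89910–107891) with 9266 frames into that block.
The block's first minute is 1800 frames and the rest 1798 each; 9266 frames reaches minute 5, so 5 × 18 + 5 × 2 = 100 labels have been skipped so far.
Adding those back, label number 99176 + 100 = 99276 at 30 labels/s is 3309 s + 6 f = 0 h 55 min 9 s frame 6, i.e. 00:55:09;06.

00:55:09;06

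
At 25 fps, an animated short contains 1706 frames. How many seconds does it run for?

Running time = 1706 / (25) = 68.24 s.

68.24 seconds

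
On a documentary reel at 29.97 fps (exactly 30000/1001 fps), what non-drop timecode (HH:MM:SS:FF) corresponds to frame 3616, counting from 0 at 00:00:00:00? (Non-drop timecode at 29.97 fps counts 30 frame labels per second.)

00:02:00:16

3616 ÷ 30 = 120 full seconds, remainder 16 frames.
120 s = 0 h 2 min 0 s.
Timecode: 00:02:00:16.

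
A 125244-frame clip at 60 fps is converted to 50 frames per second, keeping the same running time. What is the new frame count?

104370 frames

Target frames = source frames × (target rate / source rate) = 125244 × (50)/(60) = 125244 × 5/6 = 104370.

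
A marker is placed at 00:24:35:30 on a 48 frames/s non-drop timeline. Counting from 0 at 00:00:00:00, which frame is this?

Total seconds to the label: (0 × 3600 + 24 × 60 + 35) = 1475.
Frame index = 1475 × 48 + 30 = 70830.

70830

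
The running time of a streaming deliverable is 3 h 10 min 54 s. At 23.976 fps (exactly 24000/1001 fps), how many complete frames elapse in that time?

274621 frames

3 h 10 min 54 s = 11454 s.
Frames = 11454 × 24000/1001 = 274896000/1001 ≈ 274621.3786.
Complete frames: 274621.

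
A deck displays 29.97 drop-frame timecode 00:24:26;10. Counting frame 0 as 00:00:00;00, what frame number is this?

Complete 10-minute blocks: 2, each 17982 frames → 35964.
Remaining 4 whole minutes in the current block: 1800 + 3 × 1798 = 7194 frames.
Within the current minute: 26 × 30 + 10 − 2 = 788 (labels ;00/;01 skipped at this minute). Total = 35964 + 7194 + 788 = 43946.

43946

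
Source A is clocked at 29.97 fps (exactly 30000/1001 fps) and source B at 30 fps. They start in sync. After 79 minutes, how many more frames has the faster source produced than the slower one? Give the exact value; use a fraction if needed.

79 min = 4740 s.
A emits 30000/1001 × 4740 = 142200000/1001 frames; B emits 30 × 4740 = 142200.
Difference = 142200/1001 frames (≈ 142.0579); B is ahead of A.

142200/1001 frames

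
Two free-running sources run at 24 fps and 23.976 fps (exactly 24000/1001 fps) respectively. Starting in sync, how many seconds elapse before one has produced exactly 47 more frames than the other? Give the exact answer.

47047/24 seconds

The gap grows by |24000/1001 − 24| = 24/1001 frames per second.
Time for a 47-frame gap: 47 ÷ (24/1001) = 47047/24 s.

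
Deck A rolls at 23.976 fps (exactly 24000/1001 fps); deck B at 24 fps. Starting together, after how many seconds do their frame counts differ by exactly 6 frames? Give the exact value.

250.25 seconds

The gap grows by |24 − 24000/1001| = 24/1001 frames per second.
Time for a 6-frame gap: 6 ÷ (24/1001) = 250.25 s.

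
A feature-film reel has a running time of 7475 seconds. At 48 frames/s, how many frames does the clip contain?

358800 frames

Frames = 7475 × 48 = 358800.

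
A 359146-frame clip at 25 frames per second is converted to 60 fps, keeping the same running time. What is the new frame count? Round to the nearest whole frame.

Frames at target rate = 359146 × (60) / (25) = 4309752/5 ≈ 861950.400.
Nearest whole frame: 861950.

861950 frames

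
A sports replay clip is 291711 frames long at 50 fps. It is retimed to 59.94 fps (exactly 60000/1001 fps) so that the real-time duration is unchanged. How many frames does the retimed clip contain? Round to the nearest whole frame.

Frames at target rate = 291711 × (60000/1001) / (50) = 50007600/143 ≈ 349703.497.
Nearest whole frame: 349703.

349703 frames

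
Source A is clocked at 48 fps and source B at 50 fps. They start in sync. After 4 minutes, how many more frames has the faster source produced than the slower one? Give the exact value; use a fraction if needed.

480 frames

4 min = 240 s.
A emits 48 × 240 = 11520 frames; B emits 50 × 240 = 12000.
Difference = 480 frames; B is ahead of A.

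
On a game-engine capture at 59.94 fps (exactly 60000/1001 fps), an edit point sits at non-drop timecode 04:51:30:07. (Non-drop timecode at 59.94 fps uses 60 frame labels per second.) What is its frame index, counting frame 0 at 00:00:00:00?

Total seconds to the label: (4 × 3600 + 51 × 60 + 30) = 17490.
Frame index = 17490 × 60 + 7 = 1049407.

frame 1049407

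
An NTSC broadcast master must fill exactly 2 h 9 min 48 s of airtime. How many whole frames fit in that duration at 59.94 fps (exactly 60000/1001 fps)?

2 h 9 min 48 s = 7788 s.
Frames = 7788 × 60000/1001 = 42480000/91 ≈ 466813.1868.
Complete frames: 466813.

466813 frames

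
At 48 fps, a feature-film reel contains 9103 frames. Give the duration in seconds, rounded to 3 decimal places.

189.646 seconds

Running time = 9103 × 1/48 = 9103/48 s ≈ 189.646 s.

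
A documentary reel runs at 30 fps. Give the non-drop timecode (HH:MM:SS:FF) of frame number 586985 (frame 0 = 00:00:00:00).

586985 ÷ 30 = 19566 full seconds, remainder 5 frames.
19566 s = 5 h 26 min 6 s.
Timecode: 05:26:06:05.

05:26:06:05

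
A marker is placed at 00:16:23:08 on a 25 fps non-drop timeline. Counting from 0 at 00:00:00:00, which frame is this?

frame 24583

Total seconds to the label: (0 × 3600 + 16 × 60 + 23) = 983.
Frame index = 983 × 25 + 8 = 24583.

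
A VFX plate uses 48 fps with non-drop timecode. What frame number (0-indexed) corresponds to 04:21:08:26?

Total seconds to the label: (4 × 3600 + 21 × 60 + 8) = 15668.
Frame index = 15668 × 48 + 26 = 752090.

frame 752090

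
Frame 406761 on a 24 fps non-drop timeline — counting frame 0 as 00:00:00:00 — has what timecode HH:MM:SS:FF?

406761 ÷ 24 = 16948 full seconds, remainder 9 frames.
16948 s = 4 h 42 min 28 s.
Timecode: 04:42:28:09.

04:42:28:09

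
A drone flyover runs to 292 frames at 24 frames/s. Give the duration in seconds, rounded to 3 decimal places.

Running time = 292 × 1/24 = 73/6 s ≈ 12.167 s.

12.167 seconds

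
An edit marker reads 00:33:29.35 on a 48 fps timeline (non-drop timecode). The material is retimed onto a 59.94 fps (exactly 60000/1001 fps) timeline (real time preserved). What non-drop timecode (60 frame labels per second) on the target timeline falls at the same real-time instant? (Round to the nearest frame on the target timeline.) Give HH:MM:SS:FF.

Source frame index: (0×3600 + 33×60 + 29) × 48 + 35 = 96467.
Real time: 96467 / (48) = 96467/48 s.
Target frame: (96467/48) × (60000/1001) = 17226250/143 ≈ 120463.287 → 120463.
At 60 labels/s: frame 120463 → 00:33:27:43.

00:33:27:43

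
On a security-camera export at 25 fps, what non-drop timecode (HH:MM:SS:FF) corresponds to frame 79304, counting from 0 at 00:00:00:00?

79304 ÷ 25 = 3172 full seconds, remainder 4 frames.
3172 s = 0 h 52 min 52 s.
Timecode: 00:52:52:04.

00:52:52:04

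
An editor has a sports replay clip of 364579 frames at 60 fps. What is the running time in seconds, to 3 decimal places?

Running time = 364579 × 1/60 = 364579/60 s ≈ 6076.317 s.

6076.317 seconds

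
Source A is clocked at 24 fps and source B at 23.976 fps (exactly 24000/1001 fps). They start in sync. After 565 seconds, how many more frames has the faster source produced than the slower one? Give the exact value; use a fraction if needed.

13560/1001 frames

A emits 24 × 565 = 13560 frames; B emits 24000/1001 × 565 = 13560000/1001.
Difference = 13560/1001 frames (≈ 13.5465); B is behind A.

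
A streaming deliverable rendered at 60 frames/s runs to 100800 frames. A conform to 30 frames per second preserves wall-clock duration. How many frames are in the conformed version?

Target frames = source frames × (target rate / source rate) = 100800 × (30)/(60) = 100800 × 1/2 = 50400.

50400 frames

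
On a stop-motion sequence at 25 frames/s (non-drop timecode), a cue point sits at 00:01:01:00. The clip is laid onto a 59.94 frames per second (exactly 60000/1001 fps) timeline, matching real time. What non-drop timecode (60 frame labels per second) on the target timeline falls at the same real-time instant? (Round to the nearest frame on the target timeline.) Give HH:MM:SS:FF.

00:01:00:56

Source frame index: (0×3600 + 1×60 + 1) × 25 + 0 = 1525.
Real time: 1525 / (25) = 61 s.
Target frame: (61) × (60000/1001) = 3660000/1001 ≈ 3656.344 → 3656.
At 60 labels/s: frame 3656 → 00:01:00:56.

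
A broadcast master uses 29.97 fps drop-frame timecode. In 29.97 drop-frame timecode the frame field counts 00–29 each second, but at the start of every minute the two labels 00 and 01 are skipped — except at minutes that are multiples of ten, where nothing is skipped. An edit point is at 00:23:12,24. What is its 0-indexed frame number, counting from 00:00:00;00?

Complete 10-minute blocks: 2, each 17982 frames → 35964.
Remaining 3 whole minutes in the current block: 1800 + 2 × 1798 = 5396 frames.
Within the current minute: 12 × 30 + 24 − 2 = 382 (labels ;00/;01 skipped at this minute). Total = 35964 + 5396 + 382 = 41742.

41742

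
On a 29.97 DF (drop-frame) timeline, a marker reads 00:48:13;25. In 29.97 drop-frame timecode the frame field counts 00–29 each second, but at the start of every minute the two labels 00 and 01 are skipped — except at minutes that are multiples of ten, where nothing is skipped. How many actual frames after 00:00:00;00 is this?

Complete 10-minute blocks: 4, each 17982 frames → 71928.
Remaining 8 whole minutes in the current block: 1800 + 7 × 1798 = 14386 frames.
Within the current minute: 13 × 30 + 25 − 2 = 413 (labels ;00/;01 skipped at this minute). Total = 71928 + 14386 + 413 = 86727.

86727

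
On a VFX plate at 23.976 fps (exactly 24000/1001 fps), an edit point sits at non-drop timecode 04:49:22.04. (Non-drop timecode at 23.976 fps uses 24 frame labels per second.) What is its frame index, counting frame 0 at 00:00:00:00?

Total seconds to the label: (4 × 3600 + 49 × 60 + 22) = 17362.
Frame index = 17362 × 24 + 4 = 416692.

416692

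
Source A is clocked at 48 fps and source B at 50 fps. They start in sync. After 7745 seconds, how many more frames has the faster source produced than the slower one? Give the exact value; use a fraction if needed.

15490 frames

A emits 48 × 7745 = 371760 frames; B emits 50 × 7745 = 387250.
Difference = 15490 frames; B is ahead of A.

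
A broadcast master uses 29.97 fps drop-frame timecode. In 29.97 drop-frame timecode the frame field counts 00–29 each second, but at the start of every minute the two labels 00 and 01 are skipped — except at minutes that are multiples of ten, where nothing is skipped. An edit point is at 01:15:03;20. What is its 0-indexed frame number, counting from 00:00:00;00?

134974

Complete 10-minute blocks: 7, each 17982 frames → 125874.
Remaining 5 whole minutes in the current block: 1800 + 4 × 1798 = 8992 frames.
Within the current minute: 3 × 30 + 20 − 2 = 108 (labels ;00/;01 skipped at this minute). Total = 125874 + 8992 + 108 = 134974.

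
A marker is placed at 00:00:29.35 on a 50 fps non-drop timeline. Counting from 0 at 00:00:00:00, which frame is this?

Total seconds to the label: (0 × 3600 + 0 × 60 + 29) = 29.
Frame index = 29 × 50 + 35 = 1485.

1485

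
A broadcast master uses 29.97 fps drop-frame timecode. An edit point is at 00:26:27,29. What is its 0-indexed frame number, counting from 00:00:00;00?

47591

As if non-drop at 30 labels/s: (0 × 3600 + 26 × 60 + 27) × 30 + 29 = 47639.
Minute boundaries passed: 26; those not divisible by 10: 26 − 2 = 24; dropped labels = 2 × 24 = 48.
Actual frame index = 47639 − 48 = 47591.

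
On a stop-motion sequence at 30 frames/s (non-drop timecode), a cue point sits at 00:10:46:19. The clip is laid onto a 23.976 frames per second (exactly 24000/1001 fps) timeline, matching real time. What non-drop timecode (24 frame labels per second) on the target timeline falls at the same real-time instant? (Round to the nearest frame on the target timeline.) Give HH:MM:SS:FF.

Source frame index: (0×3600 + 10×60 + 46) × 30 + 19 = 19399.
Real time: 19399 / (30) = 19399/30 s.
Target frame: (19399/30) × (24000/1001) = 15519200/1001 ≈ 15503.696 → 15504.
At 24 labels/s: frame 15504 → 00:10:46:00.

00:10:46:00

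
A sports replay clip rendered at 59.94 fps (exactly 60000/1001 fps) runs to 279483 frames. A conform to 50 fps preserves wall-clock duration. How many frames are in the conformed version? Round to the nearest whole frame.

233135 frames

Frames at target rate = 279483 × (50) / (60000/1001) = 93254161/400 ≈ 233135.402.
Nearest whole frame: 233135.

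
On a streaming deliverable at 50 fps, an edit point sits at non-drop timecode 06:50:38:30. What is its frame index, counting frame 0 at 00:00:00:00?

frame 1231930

Total seconds to the label: (6 × 3600 + 50 × 60 + 38) = 24638.
Frame index = 24638 × 50 + 30 = 1231930.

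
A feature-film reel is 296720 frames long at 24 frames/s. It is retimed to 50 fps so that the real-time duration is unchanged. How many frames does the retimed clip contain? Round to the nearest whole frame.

618167 frames

Frames at target rate = 296720 × (50) / (24) = 1854500/3 ≈ 618166.667.
Nearest whole frame: 618167.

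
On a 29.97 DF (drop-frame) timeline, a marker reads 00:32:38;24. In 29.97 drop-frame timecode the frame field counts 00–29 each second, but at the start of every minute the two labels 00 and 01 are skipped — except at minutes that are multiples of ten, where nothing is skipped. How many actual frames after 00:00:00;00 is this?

Complete 10-minute blocks: 3, each 17982 frames → 53946.
Remaining 2 whole minutes in the current block: 1800 + 1 × 1798 = 3598 frames.
Within the current minute: 38 × 30 + 24 − 2 = 1162 (labels ;00/;01 skipped at this minute). Total = 53946 + 3598 + 1162 = 58706.

58706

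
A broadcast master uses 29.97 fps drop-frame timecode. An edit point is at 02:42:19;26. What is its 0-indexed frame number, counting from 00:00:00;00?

291904

As if non-drop at 30 labels/s: (2 × 3600 + 42 × 60 + 19) × 30 + 26 = 292196.
Minute boundaries passed: 162; those not divisible by 10: 162 − 16 = 146; dropped labels = 2 × 146 = 292.
Actual frame index = 292196 − 292 = 291904.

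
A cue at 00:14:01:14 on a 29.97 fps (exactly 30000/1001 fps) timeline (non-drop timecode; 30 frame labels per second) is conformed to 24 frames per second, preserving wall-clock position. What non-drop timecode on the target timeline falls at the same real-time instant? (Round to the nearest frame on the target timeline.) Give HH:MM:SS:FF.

00:14:02:07

Source frame index: (0×3600 + 14×60 + 1) × 30 + 14 = 25244.
Real time: 25244 / (30000/1001) = 6317311/7500 s.
Target frame: (6317311/7500) × (24) = 12634622/625 ≈ 20215.395 → 20215.
At 24 labels/s: frame 20215 → 00:14:02:07.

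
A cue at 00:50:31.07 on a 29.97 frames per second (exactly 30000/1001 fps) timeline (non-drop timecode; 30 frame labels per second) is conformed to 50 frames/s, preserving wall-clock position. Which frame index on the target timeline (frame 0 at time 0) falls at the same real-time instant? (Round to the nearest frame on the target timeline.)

Source frame index: (0×3600 + 50×60 + 31) × 30 + 7 = 90937.
Real time: 90937 / (30000/1001) = 91027937/30000 s.
Target frame: (91027937/30000) × (50) = 91027937/600 ≈ 151713.228 → 151713.

frame 151713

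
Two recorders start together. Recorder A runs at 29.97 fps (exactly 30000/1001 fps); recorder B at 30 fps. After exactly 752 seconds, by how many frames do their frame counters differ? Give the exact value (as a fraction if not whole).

22560/1001 frames

A emits 30000/1001 × 752 = 22560000/1001 frames; B emits 30 × 752 = 22560.
Difference = 22560/1001 frames (≈ 22.5375); B is ahead of A.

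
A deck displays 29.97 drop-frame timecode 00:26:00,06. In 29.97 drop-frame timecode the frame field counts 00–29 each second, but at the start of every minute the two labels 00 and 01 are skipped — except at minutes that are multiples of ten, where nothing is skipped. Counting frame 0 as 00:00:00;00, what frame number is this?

As if non-drop at 30 labels/s: (0 × 3600 + 26 × 60 + 0) × 30 + 6 = 46806.
Minute boundaries passed: 26; those not divisible by 10: 26 − 2 = 24; dropped labels = 2 × 24 = 48.
Actual frame index = 46806 − 48 = 46758.

46758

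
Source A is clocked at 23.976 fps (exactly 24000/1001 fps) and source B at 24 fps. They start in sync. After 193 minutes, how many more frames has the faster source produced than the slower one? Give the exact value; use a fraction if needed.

193 min = 11580 s.
A emits 24000/1001 × 11580 = 277920000/1001 frames; B emits 24 × 11580 = 277920.
Difference = 277920/1001 frames (≈ 277.6424); B is ahead of A.

277920/1001 frames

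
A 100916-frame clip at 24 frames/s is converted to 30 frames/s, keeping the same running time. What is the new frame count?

126145 frames

Target frames = source frames × (target rate / source rate) = 100916 × (30)/(24) = 100916 × 5/4 = 126145.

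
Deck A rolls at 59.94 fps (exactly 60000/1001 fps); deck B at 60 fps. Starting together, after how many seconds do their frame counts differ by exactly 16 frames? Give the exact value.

4004/15 seconds

The gap grows by |60 − 60000/1001| = 60/1001 frames per second.
Time for a 16-frame gap: 16 ÷ (60/1001) = 4004/15 s.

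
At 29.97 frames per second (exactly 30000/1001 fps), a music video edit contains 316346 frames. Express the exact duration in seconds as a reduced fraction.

158331173/15000 seconds

Running time = 316346 ÷ (30000/1001) = 316346 × 1001/30000 = 158331173/15000 s.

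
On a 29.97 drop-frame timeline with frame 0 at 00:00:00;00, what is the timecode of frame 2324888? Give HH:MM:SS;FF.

Ten DF minutes hold 17982 frames, so frame 2324888 lies in block 129 (frames 2319678–2337659) with 5210 frames into that block.
The block's first minute is 1800 frames and the rest 1798 each; 5210 frames reaches minute 2, so 129 × 18 + 2 × 2 = 2326 labels have been skipped so far.
Adding those back, label number 2324888 + 2326 = 2327214 at 30 labels/s is 77573 s + 24 f = 21 h 32 min 53 s frame 24, i.e. 21:32:53;24.

21:32:53;24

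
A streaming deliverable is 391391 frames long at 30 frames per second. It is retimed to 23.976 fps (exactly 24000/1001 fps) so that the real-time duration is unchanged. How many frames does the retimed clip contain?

312800 frames

Target frames = source frames × (target rate / source rate) = 391391 × (24000/1001)/(30) = 391391 × 800/1001 = 312800.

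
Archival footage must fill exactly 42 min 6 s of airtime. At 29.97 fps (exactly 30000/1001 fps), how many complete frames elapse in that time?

75704 frames

42 min 6 s = 2526 s.
Frames = 2526 × 30000/1001 = 75780000/1001 ≈ 75704.2957.
Complete frames: 75704.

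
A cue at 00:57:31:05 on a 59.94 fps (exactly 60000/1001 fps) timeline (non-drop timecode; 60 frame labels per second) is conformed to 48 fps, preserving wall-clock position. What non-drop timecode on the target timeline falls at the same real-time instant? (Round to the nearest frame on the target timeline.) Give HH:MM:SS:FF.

Source frame index: (0×3600 + 57×60 + 31) × 60 + 5 = 207065.
Real time: 207065 / (60000/1001) = 41454413/12000 s.
Target frame: (41454413/12000) × (48) = 41454413/250 ≈ 165817.652 → 165818.
At 48 labels/s: frame 165818 → 00:57:34:26.

00:57:34:26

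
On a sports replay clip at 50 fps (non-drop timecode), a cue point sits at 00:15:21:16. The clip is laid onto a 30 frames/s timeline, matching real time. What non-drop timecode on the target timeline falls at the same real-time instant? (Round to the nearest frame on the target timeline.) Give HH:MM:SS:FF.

Source frame index: (0×3600 + 15×60 + 21) × 50 + 16 = 46066.
Real time: 46066 / (50) = 23033/25 s.
Target frame: (23033/25) × (30) = 138198/5 ≈ 27639.600 → 27640.
At 30 labels/s: frame 27640 → 00:15:21:10.

00:15:21:10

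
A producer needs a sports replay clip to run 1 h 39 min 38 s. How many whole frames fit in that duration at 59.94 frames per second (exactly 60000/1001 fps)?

1 h 39 min 38 s = 5978 s.
Frames = 5978 × 60000/1001 = 51240000/143 ≈ 358321.6783.
Complete frames: 358321.

358321 frames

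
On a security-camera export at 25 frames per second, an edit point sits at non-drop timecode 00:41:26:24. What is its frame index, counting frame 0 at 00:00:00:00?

frame 62174

Total seconds to the label: (0 × 3600 + 41 × 60 + 26) = 2486.
Frame index = 2486 × 25 + 24 = 62174.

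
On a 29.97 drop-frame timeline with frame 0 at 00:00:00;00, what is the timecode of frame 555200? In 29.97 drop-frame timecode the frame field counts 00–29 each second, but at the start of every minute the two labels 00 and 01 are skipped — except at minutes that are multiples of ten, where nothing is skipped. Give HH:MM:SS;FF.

Each 10-minute DF block holds 10 × 60 × 30 − 9 × 2 = 17982 frames. 555200 ÷ 17982 → 30 full blocks, remainder 15740.
Within the partial block the first minute is 1800 frames and each further minute 1798, so 8 further minute boundaries passed. Total skipped labels = 18 × 30 + 2 × 8 = 556.
Non-drop label index = 555200 + 556 = 555756; at 30 labels/s that is 05:08:45:06, i.e. DF 05:08:45;06.

05:08:45;06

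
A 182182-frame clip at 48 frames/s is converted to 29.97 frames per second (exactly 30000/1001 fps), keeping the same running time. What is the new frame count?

Target frames = source frames × (target rate / source rate) = 182182 × (30000/1001)/(48) = 182182 × 625/1001 = 113750.

113750 frames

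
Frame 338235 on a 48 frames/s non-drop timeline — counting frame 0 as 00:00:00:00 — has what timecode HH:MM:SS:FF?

01:57:26:27

338235 ÷ 48 = 7046 full seconds, remainder 27 frames.
7046 s = 1 h 57 min 26 s.
Timecode: 01:57:26:27.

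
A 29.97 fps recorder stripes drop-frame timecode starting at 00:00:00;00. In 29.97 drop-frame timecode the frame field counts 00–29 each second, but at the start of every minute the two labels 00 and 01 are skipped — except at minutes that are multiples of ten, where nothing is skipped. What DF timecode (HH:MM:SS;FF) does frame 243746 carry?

02:15:33;00

Each 10-minute DF block holds 10 × 60 × 30 − 9 × 2 = 17982 frames. 243746 ÷ 17982 → 13 full blocks, remainder 9980.
Within the partial block the first minute is 1800 frames and each further minute 1798, so 5 further minute boundaries passed. Total skipped labels = 18 × 13 + 2 × 5 = 244.
Non-drop label index = 243746 + 244 = 243990; at 30 labels/s that is 02:15:33:00, i.e. DF 02:15:33;00.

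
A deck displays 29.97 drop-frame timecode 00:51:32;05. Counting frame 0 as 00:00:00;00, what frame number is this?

Complete 10-minute blocks: 5, each 17982 frames → 89910.
Remaining 1 whole minute in the current block: 1800 + 0 × 1798 = 1800 frames.
Within the current minute: 32 × 30 + 5 − 2 = 963 (labels ;00/;01 skipped at this minute). Total = 89910 + 1800 + 963 = 92673.

92673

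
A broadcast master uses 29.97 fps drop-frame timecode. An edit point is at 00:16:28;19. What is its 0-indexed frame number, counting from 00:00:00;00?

As if non-drop at 30 labels/s: (0 × 3600 + 16 × 60 + 28) × 30 + 19 = 29659.
Minute boundaries passed: 16; those not divisible by 10: 16 − 1 = 15; dropped labels = 2 × 15 = 30.
Actual frame index = 29659 − 30 = 29629.

29629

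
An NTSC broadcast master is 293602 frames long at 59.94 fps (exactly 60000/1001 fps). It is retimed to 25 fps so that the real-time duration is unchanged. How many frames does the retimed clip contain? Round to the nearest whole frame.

Frames at target rate = 293602 × (25) / (60000/1001) = 146947801/1200 ≈ 122456.501.
Nearest whole frame: 122457.

122457 frames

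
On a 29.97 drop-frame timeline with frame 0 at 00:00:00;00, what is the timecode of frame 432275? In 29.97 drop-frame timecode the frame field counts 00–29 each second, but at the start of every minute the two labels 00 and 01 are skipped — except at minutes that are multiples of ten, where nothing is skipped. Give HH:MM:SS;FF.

04:00:23;17

Each 10-minute DF block holds 10 × 60 × 30 − 9 × 2 = 17982 frames. 432275 ÷ 17982 → 24 full blocks, remainder 707.
Within the partial block the first minute is 1800 frames and each further minute 1798, so 0 further minute boundaries passed. Total skipped labels = 18 × 24 + 2 × 0 = 432.
Non-drop label index = 432275 + 432 = 432707; at 30 labels/s that is 04:00:23:17, i.e. DF 04:00:23;17.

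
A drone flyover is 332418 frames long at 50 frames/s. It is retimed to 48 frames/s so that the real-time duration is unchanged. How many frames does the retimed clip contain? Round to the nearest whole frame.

Frames at target rate = 332418 × (48) / (50) = 7978032/25 ≈ 319121.280.
Nearest whole frame: 319121.

319121 frames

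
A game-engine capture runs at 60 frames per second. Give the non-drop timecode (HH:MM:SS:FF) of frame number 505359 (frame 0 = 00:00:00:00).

505359 ÷ 60 = 8422 full seconds, remainder 39 frames.
8422 s = 2 h 20 min 22 s.
Timecode: 02:20:22:39.

02:20:22:39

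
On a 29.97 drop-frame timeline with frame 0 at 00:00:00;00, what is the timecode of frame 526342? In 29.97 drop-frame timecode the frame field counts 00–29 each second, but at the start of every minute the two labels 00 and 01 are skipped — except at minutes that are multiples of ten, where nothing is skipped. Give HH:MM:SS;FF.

Each 10-minute DF block holds 10 × 60 × 30 − 9 × 2 = 17982 frames. 526342 ÷ 17982 → 29 full blocks, remainder 4864.
Within the partial block the first minute is 1800 frames and each further minute 1798, so 2 further minute boundaries passed. Total skipped labels = 18 × 29 + 2 × 2 = 526.
Non-drop label index = 526342 + 526 = 526868; at 30 labels/s that is 04:52:42:08, i.e. DF 04:52:42;08.

04:52:42;08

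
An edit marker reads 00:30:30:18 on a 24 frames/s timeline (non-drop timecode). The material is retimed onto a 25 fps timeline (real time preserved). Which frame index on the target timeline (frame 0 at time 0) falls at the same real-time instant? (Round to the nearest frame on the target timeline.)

Source frame index: (0×3600 + 30×60 + 30) × 24 + 18 = 43938.
Real time: 43938 / (24) = 7323/4 s.
Target frame: (7323/4) × (25) = 183075/4 ≈ 45768.750 → 45769.

frame 45769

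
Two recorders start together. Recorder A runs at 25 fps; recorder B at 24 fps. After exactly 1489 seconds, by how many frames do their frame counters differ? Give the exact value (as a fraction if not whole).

1489 frames

A emits 25 × 1489 = 37225 frames; B emits 24 × 1489 = 35736.
Difference = 1489 frames; B is behind A.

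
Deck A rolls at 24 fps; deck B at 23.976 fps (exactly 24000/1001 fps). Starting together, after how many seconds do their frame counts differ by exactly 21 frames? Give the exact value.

The gap grows by |24000/1001 − 24| = 24/1001 frames per second.
Time for a 21-frame gap: 21 ÷ (24/1001) = 875.875 s.

875.875 seconds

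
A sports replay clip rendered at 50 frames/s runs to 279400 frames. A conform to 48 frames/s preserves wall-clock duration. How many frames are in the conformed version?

Target frames = source frames × (target rate / source rate) = 279400 × (48)/(50) = 279400 × 24/25 = 268224.

268224 frames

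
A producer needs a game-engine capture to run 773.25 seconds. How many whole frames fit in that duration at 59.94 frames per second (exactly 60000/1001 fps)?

Frames = 773.25 × 60000/1001 = 46395000/1001 ≈ 46348.6513.
Complete frames: 46348.

46348 frames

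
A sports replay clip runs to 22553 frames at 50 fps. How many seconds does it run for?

Running time = 22553 / (50) = 451.06 s.

451.06 seconds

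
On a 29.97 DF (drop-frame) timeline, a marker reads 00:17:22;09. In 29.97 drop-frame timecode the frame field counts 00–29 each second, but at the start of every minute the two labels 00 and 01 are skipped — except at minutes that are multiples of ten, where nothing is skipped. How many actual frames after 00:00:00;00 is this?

As if non-drop at 30 labels/s: (0 × 3600 + 17 × 60 + 22) × 30 + 9 = 31269.
Minute boundaries passed: 17; those not divisible by 10: 17 − 1 = 16; dropped labels = 2 × 16 = 32.
Actual frame index = 31269 − 32 = 31237.

31237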